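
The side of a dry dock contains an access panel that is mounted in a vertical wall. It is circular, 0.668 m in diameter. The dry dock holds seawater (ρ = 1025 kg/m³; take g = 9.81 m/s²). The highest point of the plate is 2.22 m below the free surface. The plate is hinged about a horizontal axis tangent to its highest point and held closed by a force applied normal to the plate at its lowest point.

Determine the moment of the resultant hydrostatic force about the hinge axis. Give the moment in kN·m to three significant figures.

M ≈ 3.10 kN·m

γ = ρg = 1025 × 9.81 / 1000 = 10.05525 kN/m³.
The centroid is at the centre, 0.334 m below the top of the plate, so the centroid depth is h_c = 2.22 + 0.334 = 2.554 m.
A = π(0.334)² = 0.350464 m².
Resultant F = γ·h_c·A = 10.05525 × 2.554 × 0.350464 = 9.0003 kN.
I_c = πr⁴/4 = π × 0.334⁴/4 = 0.00977408 m⁴.
Centre of pressure: y_p = y_c + I_c/(y_c·A) = 2.554 + 0.00977408/(2.554 × 0.350464) = 2.554 + 0.0109197 = 2.56492 m along the plane.
The resultant acts 0.334 + 0.0109197 = 0.34492 m (along the plate) below the hinge at the top edge, so the moment about the hinge is M = F × 0.34492 = 9.0003 × 0.34492 = 3.10438 kN·m.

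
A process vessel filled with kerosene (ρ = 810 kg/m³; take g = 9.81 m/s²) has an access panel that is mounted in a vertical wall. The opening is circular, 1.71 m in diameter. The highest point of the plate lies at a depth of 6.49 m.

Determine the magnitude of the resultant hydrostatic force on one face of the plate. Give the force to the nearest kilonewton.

γ = ρg = 810 × 9.81 / 1000 = 7.9461 kN/m³.
The centroid is at the centre, 0.855 m below the top of the plate, so the centroid depth is h_c = 6.49 + 0.855 = 7.345 m.
A = π(0.855)² = 2.29658 m².
Resultant F = γ·h_c·A = 7.9461 × 7.345 × 2.29658 = 134.038 kN.

F ≈ 134 kN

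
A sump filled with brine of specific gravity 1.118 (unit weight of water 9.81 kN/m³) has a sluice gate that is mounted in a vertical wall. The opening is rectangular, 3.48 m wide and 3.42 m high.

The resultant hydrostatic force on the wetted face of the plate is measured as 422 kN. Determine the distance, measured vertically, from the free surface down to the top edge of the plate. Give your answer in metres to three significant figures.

γ = 1.118 × 9.81 = 10.96758 kN/m³.
A = 3.48 × 3.42 = 11.9016 m².
From F = γ·h_c·A, the centroid depth is h_c = 422/(10.96758 × 11.9016) = 3.23293 m.
The centroid lies 3.42/2 = 1.71 m below the top edge, so the top edge sits at h_top = 3.23293 − 1.71 = 1.52293 m below the surface.

d_top ≈ 1.52 m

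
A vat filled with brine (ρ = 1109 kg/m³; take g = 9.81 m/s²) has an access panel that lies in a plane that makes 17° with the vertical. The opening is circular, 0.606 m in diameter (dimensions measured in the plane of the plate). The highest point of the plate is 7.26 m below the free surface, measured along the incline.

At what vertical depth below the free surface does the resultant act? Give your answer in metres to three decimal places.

h_p = 7.235 m

γ = ρg = 1109 × 9.81 / 1000 = 10.87929 kN/m³.
The plate makes 17° with the vertical, i.e. θ = 90° − 17° = 73° to the horizontal. Measuring y along the incline from the free-surface line, vertical depth h = y·sinθ with sinθ = 0.956305.
The centroid is at the centre, 0.303 m below the top of the plate, so y_c = 7.26 + 0.303 = 7.563 m and h_c = 7.563 × 0.956305 = 7.23253 m.
A = π(0.303)² = 0.288426 m².
Resultant F = γ·h_c·A = 10.87929 × 7.23253 × 0.288426 = 22.6947 kN.
I_c = πr⁴/4 = π × 0.303⁴/4 = 0.00662004 m⁴.
Centre of pressure: y_p = y_c + I_c/(y_c·A) = 7.563 + 0.00662004/(7.563 × 0.288426) = 7.563 + 0.00303481 = 7.56603 m along the plane.
Vertically, h_p = y_p·sinθ = 7.56603 × 0.956305 = 7.23543 m.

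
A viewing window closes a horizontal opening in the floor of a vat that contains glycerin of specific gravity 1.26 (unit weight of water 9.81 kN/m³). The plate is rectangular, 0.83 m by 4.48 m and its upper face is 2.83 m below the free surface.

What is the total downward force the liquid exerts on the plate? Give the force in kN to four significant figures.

F ≈ 130.1 kN

γ = 1.26 × 9.81 = 12.3606 kN/m³.
The plate is horizontal, so pressure is uniform at p = γ·h = 12.3606 × 2.83 = 34.9805 kN/m².
A = 0.83 × 4.48 = 3.7184 m².
F = p·A = 34.9805 × 3.7184 = 130.071 kN.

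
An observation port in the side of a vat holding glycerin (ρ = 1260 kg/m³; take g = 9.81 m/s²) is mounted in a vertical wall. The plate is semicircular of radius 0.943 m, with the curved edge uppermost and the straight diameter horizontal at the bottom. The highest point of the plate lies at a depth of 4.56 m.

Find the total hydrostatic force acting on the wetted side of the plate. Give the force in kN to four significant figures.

F ≈ 88.10 kN

γ = ρg = 1260 × 9.81 / 1000 = 12.3606 kN/m³.
The centroid lies 4r/(3π) = 0.400222 m above the diameter, so r − 4r/(3π) = 0.943 − 0.400222 = 0.542778 m below the topmost point, so the centroid depth is h_c = 4.56 + 0.542778 = 5.10278 m.
A = πr²/2 = π × 0.943²/2 = 1.39683 m².
Resultant F = γ·h_c·A = 12.3606 × 5.10278 × 1.39683 = 88.1028 kN.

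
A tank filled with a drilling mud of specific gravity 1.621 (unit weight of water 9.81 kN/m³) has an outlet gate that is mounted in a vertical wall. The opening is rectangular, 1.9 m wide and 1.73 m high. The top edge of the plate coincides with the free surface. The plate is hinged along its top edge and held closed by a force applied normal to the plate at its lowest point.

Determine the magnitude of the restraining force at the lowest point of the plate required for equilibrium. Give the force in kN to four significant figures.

γ = 1.621 × 9.81 = 15.90201 kN/m³.
The centroid lies 1.73/2 = 0.865 m below the top edge, so the centroid depth is h_c = 0.865 m.
A = 1.9 × 1.73 = 3.287 m².
Resultant F = γ·h_c·A = 15.90201 × 0.865 × 3.287 = 45.2135 kN.
I_c = b·h³/12 = 1.9 × 1.73³/12 = 0.819805 m⁴.
Centre of pressure: y_p = y_c + I_c/(y_c·A) = 0.865 + 0.819805/(0.865 × 3.287) = 0.865 + 0.288333 = 1.15333 m along the plane.
The resultant acts 0.865 + 0.288333 = 1.15333 m (along the plate) below the hinge at the top edge, so the moment about the hinge is M = F × 1.15333 = 45.2135 × 1.15333 = 52.1461 kN·m.
A normal force at the bottom, 1.73 m from the hinge, must supply this moment: P = 52.1461/1.73 = 30.1423 kN.

P ≈ 30.14 kN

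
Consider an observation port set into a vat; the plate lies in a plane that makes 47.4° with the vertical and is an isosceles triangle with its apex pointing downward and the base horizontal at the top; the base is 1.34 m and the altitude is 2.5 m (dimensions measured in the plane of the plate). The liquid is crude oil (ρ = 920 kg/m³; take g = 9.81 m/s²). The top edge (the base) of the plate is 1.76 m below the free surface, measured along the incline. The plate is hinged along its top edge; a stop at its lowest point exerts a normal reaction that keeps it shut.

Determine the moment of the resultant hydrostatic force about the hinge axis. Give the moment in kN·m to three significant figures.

γ = ρg = 920 × 9.81 / 1000 = 9.0252 kN/m³.
The plate makes 47.4° with the vertical, i.e. θ = 90° − 47.4° = 42.6° to the horizontal. Measuring y along the incline from the free-surface line, vertical depth h = y·sinθ with sinθ = 0.676876.
With the apex down, the centroid sits h/3 = 2.5/3 = 0.833333 m below the base (the top edge), so y_c = 1.76 + 0.833333 = 2.59333 m and h_c = 2.59333 × 0.676876 = 1.75536 m.
A = ½ × 1.34 × 2.5 = 1.675 m².
Resultant F = γ·h_c·A = 9.0252 × 1.75536 × 1.675 = 26.5361 kN.
I_c = b·h³/36 = 1.34 × 2.5³/36 = 0.581597 m⁴.
Centre of pressure: y_p = y_c + I_c/(y_c·A) = 2.59333 + 0.581597/(2.59333 × 1.675) = 2.59333 + 0.13389 = 2.72722 m along the plane.
The resultant acts 0.833333 + 0.13389 = 0.967223 m (along the plate) below the hinge at the top edge, so the moment about the hinge is M = F × 0.967223 = 26.5361 × 0.967223 = 25.6663 kN·m.

M ≈ 25.7 kN·m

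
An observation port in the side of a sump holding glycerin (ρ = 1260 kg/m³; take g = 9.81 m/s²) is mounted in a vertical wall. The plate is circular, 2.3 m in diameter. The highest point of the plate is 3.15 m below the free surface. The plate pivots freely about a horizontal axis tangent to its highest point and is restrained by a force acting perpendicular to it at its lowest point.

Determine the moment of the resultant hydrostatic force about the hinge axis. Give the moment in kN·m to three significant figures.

γ = ρg = 1260 × 9.81 / 1000 = 12.3606 kN/m³.
The centroid is at the centre, 1.15 m below the top of the plate, so the centroid depth is h_c = 3.15 + 1.15 = 4.3 m.
A = π(1.15)² = 4.15476 m².
Resultant F = γ·h_c·A = 12.3606 × 4.3 × 4.15476 = 220.828 kN.
I_c = πr⁴/4 = π × 1.15⁴/4 = 1.37367 m⁴.
Centre of pressure: y_p = y_c + I_c/(y_c·A) = 4.3 + 1.37367/(4.3 × 4.15476) = 4.3 + 0.0768897 = 4.37689 m along the plane.
The resultant acts 1.15 + 0.0768897 = 1.22689 m (along the plate) below the hinge at the top edge, so the moment about the hinge is M = F × 1.22689 = 220.828 × 1.22689 = 270.932 kN·m.

M ≈ 271 kN·m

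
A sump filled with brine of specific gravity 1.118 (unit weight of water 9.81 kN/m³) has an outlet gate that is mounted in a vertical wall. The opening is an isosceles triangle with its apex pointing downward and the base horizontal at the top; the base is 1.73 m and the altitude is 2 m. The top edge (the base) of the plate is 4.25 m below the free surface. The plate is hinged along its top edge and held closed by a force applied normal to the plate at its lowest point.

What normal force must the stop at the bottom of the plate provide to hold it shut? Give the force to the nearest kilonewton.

γ = 1.118 × 9.81 = 10.96758 kN/m³.
With the apex down, the centroid sits h/3 = 2/3 = 0.666667 m below the base (the top edge), so the centroid depth is h_c = 4.25 + 0.666667 = 4.91667 m.
A = ½ × 1.73 × 2 = 1.73 m².
Resultant F = γ·h_c·A = 10.96758 × 4.91667 × 1.73 = 93.2885 kN.
I_c = b·h³/36 = 1.73 × 2³/36 = 0.384444 m⁴.
Centre of pressure: y_p = y_c + I_c/(y_c·A) = 4.91667 + 0.384444/(4.91667 × 1.73) = 4.91667 + 0.0451977 = 4.96187 m along the plane.
The resultant acts 0.666667 + 0.0451977 = 0.711865 m (along the plate) below the hinge at the top edge, so the moment about the hinge is M = F × 0.711865 = 93.2885 × 0.711865 = 66.4088 kN·m.
A normal force at the bottom, 2 m from the hinge, must supply this moment: P = 66.4088/2 = 33.2044 kN.

P ≈ 33 kN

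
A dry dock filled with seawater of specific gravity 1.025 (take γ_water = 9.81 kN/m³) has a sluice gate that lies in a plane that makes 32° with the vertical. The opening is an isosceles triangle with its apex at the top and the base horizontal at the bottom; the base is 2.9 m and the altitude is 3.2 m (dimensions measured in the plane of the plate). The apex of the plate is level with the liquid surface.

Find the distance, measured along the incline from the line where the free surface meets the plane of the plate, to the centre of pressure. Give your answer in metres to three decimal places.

y_p = 2.400 m

γ = 1.025 × 9.81 = 10.05525 kN/m³.
The plate makes 32° with the vertical, i.e. θ = 90° − 32° = 58° to the horizontal. Measuring y along the incline from the free-surface line, vertical depth h = y·sinθ with sinθ = 0.848048.
With the apex up, the centroid sits 2h/3 = 2 × 3.2/3 = 2.13333 m below the apex, so y_c = 2.13333 m and h_c = 2.13333 × 0.848048 = 1.80917 m.
A = ½ × 2.9 × 3.2 = 4.64 m².
Resultant F = γ·h_c·A = 10.05525 × 1.80917 × 4.64 = 84.4093 kN.
I_c = b·h³/36 = 2.9 × 3.2³/36 = 2.63964 m⁴.
Centre of pressure: y_p = y_c + I_c/(y_c·A) = 2.13333 + 2.63964/(2.13333 × 4.64) = 2.13333 + 0.266667 = 2.4 m along the plane.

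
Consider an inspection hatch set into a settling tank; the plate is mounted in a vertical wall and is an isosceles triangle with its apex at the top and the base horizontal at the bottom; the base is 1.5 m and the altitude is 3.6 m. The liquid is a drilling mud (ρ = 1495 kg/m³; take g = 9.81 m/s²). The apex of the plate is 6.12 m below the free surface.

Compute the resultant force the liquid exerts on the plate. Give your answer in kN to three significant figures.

F ≈ 337 kN

γ = ρg = 1495 × 9.81 / 1000 = 14.66595 kN/m³.
With the apex up, the centroid sits 2h/3 = 2 × 3.6/3 = 2.4 m below the apex, so the centroid depth is h_c = 6.12 + 2.4 = 8.52 m.
A = ½ × 1.5 × 3.6 = 2.7 m².
Resultant F = γ·h_c·A = 14.66595 × 8.52 × 2.7 = 337.376 kN.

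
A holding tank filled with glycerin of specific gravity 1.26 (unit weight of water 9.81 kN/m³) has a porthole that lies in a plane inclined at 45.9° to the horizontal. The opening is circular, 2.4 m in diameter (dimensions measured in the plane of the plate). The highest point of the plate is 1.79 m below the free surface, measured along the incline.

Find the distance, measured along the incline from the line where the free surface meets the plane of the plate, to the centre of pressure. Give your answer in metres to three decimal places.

γ = 1.26 × 9.81 = 12.3606 kN/m³.
Let θ = 45.9° be the plate's angle to the horizontal; measure y along the incline from where the plane meets the free surface. Vertical depth h = y·sinθ with sinθ = 0.718126.
The centroid is at the centre, 1.2 m below the top of the plate, so y_c = 1.79 + 1.2 = 2.99 m and h_c = 2.99 × 0.718126 = 2.1472 m.
A = π(1.2)² = 4.52389 m².
Resultant F = γ·h_c·A = 12.3606 × 2.1472 × 4.52389 = 120.067 kN.
I_c = πr⁴/4 = π × 1.2⁴/4 = 1.6286 m⁴.
Centre of pressure: y_p = y_c + I_c/(y_c·A) = 2.99 + 1.6286/(2.99 × 4.52389) = 2.99 + 0.120401 = 3.1104 m along the plane.

y_p = 3.110 m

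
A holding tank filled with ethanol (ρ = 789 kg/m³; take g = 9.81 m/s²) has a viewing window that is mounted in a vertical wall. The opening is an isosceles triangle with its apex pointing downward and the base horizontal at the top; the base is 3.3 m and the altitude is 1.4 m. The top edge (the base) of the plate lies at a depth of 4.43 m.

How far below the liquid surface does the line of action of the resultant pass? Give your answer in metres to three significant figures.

γ = ρg = 789 × 9.81 / 1000 = 7.74009 kN/m³.
With the apex down, the centroid sits h/3 = 1.4/3 = 0.466667 m below the base (the top edge), so the centroid depth is h_c = 4.43 + 0.466667 = 4.89667 m.
A = ½ × 3.3 × 1.4 = 2.31 m².
Resultant F = γ·h_c·A = 7.74009 × 4.89667 × 2.31 = 87.5505 kN.
I_c = b·h³/36 = 3.3 × 1.4³/36 = 0.251533 m⁴.
Centre of pressure: y_p = y_c + I_c/(y_c·A) = 4.89667 + 0.251533/(4.89667 × 2.31) = 4.89667 + 0.0222373 = 4.91891 m along the plane.

h_p = 4.92 m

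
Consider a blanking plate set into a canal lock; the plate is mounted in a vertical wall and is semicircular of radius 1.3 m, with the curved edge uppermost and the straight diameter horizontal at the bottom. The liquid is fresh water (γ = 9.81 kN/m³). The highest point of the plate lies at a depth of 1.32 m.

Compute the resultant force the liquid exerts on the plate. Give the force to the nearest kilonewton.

γ = 9.81 kN/m³.
The centroid lies 4r/(3π) = 0.551737 m above the diameter, so r − 4r/(3π) = 1.3 − 0.551737 = 0.748263 m below the topmost point, so the centroid depth is h_c = 1.32 + 0.748263 = 2.06826 m.
A = πr²/2 = π × 1.3²/2 = 2.65465 m².
Resultant F = γ·h_c·A = 9.81 × 2.06826 × 2.65465 = 53.8619 kN.

F ≈ 54 kN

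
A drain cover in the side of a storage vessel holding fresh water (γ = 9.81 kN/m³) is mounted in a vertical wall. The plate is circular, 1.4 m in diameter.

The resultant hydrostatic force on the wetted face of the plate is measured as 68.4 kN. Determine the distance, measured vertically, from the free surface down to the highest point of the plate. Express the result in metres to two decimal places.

γ = 9.81 kN/m³.
A = π(0.7)² = 1.53938 m².
From F = γ·h_c·A, the centroid depth is h_c = 68.4/(9.81 × 1.53938) = 4.52941 m.
The centroid is at the centre, 0.7 m below the top of the plate, so the highest point sits at h_top = 4.52941 − 0.7 = 3.82941 m below the surface.

d_top ≈ 3.83 m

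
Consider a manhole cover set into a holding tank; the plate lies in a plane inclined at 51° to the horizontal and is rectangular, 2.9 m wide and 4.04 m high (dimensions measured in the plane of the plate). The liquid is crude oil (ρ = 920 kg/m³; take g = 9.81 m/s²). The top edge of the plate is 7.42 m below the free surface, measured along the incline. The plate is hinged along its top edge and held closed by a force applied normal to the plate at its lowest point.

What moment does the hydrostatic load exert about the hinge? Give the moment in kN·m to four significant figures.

γ = ρg = 920 × 9.81 / 1000 = 9.0252 kN/m³.
Let θ = 51° be the plate's angle to the horizontal; measure y along the incline from where the plane meets the free surface. Vertical depth h = y·sinθ with sinθ = 0.777146.
The centroid lies 4.04/2 = 2.02 m below the top edge, so y_c = 7.42 + 2.02 = 9.44 m and h_c = 9.44 × 0.777146 = 7.33626 m.
A = 2.9 × 4.04 = 11.716 m².
Resultant F = γ·h_c·A = 9.0252 × 7.33626 × 11.716 = 775.731 kN.
I_c = b·h³/12 = 2.9 × 4.04³/12 = 15.9353 m⁴.
Centre of pressure: y_p = y_c + I_c/(y_c·A) = 9.44 + 15.9353/(9.44 × 11.716) = 9.44 + 0.144082 = 9.58408 m along the plane.
The resultant acts 2.02 + 0.144082 = 2.16408 m (along the plate) below the hinge at the top edge, so the moment about the hinge is M = F × 2.16408 = 775.731 × 2.16408 = 1678.74 kN·m.

M ≈ 1679 kN·m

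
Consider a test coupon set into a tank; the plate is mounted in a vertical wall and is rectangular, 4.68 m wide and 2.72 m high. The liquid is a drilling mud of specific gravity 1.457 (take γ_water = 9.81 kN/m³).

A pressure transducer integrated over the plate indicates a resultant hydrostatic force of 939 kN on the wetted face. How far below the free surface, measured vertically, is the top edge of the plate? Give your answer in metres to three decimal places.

d_top ≈ 3.801 m

γ = 1.457 × 9.81 = 14.29317 kN/m³.
A = 4.68 × 2.72 = 12.7296 m².
From F = γ·h_c·A, the centroid depth is h_c = 939/(14.29317 × 12.7296) = 5.16086 m.
The centroid lies 2.72/2 = 1.36 m below the top edge, so the top edge sits at h_top = 5.16086 − 1.36 = 3.80086 m below the surface.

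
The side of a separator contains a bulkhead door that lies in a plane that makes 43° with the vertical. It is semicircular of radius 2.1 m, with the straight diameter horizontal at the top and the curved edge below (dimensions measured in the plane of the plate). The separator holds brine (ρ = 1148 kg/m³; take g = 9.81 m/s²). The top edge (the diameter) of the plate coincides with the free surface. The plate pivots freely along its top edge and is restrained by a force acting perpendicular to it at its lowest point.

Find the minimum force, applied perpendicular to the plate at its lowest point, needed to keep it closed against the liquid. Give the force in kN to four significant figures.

γ = ρg = 1148 × 9.81 / 1000 = 11.26188 kN/m³.
The plate makes 43° with the vertical, i.e. θ = 90° − 43° = 47° to the horizontal. Measuring y along the incline from the free-surface line, vertical depth h = y·sinθ with sinθ = 0.731354.
The centroid of a semicircle lies 4r/(3π) = 0.891268 m from the diameter, here below the top edge, so y_c = 0.891268 m and h_c = 0.891268 × 0.731354 = 0.651832 m.
A = πr²/2 = π × 2.1²/2 = 6.92721 m².
Resultant F = γ·h_c·A = 11.26188 × 0.651832 × 6.92721 = 50.8516 kN.
I_c = (π/8 − 8/(9π))·r⁴ = 0.109757 × 2.1⁴ = 2.13457 m⁴.
Centre of pressure: y_p = y_c + I_c/(y_c·A) = 0.891268 + 2.13457/(0.891268 × 6.92721) = 0.891268 + 0.345735 = 1.237 m along the plane.
The resultant acts 0.891268 + 0.345735 = 1.237 m (along the plate) below the hinge at the top edge, so the moment about the hinge is M = F × 1.237 = 50.8516 × 1.237 = 62.9034 kN·m.
A normal force at the bottom, 2.1 m from the hinge, must supply this moment: P = 62.9034/2.1 = 29.954 kN.

P ≈ 29.95 kN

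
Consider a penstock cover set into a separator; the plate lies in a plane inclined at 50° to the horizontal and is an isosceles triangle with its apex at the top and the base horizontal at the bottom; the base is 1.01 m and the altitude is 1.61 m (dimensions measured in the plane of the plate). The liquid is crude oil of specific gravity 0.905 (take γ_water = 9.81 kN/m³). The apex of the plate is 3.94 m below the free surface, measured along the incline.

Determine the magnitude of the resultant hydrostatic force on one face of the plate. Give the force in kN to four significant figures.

γ = 0.905 × 9.81 = 8.87805 kN/m³.
Let θ = 50° be the plate's angle to the horizontal; measure y along the incline from where the plane meets the free surface. Vertical depth h = y·sinθ with sinθ = 0.766044.
With the apex up, the centroid sits 2h/3 = 2 × 1.61/3 = 1.07333 m below the apex, so y_c = 3.94 + 1.07333 = 5.01333 m and h_c = 5.01333 × 0.766044 = 3.84043 m.
A = ½ × 1.01 × 1.61 = 0.81305 m².
Resultant F = γ·h_c·A = 8.87805 × 3.84043 × 0.81305 = 27.7214 kN.

F ≈ 27.72 kN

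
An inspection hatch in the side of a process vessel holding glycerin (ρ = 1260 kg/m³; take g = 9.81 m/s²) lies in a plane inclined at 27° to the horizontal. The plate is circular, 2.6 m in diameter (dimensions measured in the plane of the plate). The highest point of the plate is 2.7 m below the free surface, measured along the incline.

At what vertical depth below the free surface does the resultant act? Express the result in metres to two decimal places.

h_p = 1.86 m

γ = ρg = 1260 × 9.81 / 1000 = 12.3606 kN/m³.
Let θ = 27° be the plate's angle to the horizontal; measure y along the incline from where the plane meets the free surface. Vertical depth h = y·sinθ with sinθ = 0.453990.
The centroid is at the centre, 1.3 m below the top of the plate, so y_c = 2.7 + 1.3 = 4 m and h_c = 4 × 0.453990 = 1.81596 m.
A = π(1.3)² = 5.30929 m².
Resultant F = γ·h_c·A = 12.3606 × 1.81596 × 5.30929 = 119.174 kN.
I_c = πr⁴/4 = π × 1.3⁴/4 = 2.24318 m⁴.
Centre of pressure: y_p = y_c + I_c/(y_c·A) = 4 + 2.24318/(4 × 5.30929) = 4 + 0.105625 = 4.10562 m along the plane.
Vertically, h_p = y_p·sinθ = 4.10562 × 0.453990 = 1.86391 m.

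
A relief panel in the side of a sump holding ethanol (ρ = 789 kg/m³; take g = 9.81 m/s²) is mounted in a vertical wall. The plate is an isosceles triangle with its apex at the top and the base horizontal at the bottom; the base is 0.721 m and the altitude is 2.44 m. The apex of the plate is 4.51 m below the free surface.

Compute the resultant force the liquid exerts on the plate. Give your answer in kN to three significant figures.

F ≈ 41.8 kN

γ = ρg = 789 × 9.81 / 1000 = 7.74009 kN/m³.
With the apex up, the centroid sits 2h/3 = 2 × 2.44/3 = 1.62667 m below the apex, so the centroid depth is h_c = 4.51 + 1.62667 = 6.13667 m.
A = ½ × 0.721 × 2.44 = 0.87962 m².
Resultant F = γ·h_c·A = 7.74009 × 6.13667 × 0.87962 = 41.7805 kN.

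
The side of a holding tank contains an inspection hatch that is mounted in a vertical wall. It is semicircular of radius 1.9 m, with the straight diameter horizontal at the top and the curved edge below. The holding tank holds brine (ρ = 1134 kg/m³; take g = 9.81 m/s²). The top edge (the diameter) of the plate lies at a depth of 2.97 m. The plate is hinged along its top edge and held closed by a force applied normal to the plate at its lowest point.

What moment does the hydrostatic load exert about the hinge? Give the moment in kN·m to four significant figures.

γ = ρg = 1134 × 9.81 / 1000 = 11.12454 kN/m³.
The centroid of a semicircle lies 4r/(3π) = 0.806385 m from the diameter, here below the top edge, so the centroid depth is h_c = 2.97 + 0.806385 = 3.77639 m.
A = πr²/2 = π × 1.9²/2 = 5.67057 m².
Resultant F = γ·h_c·A = 11.12454 × 3.77639 × 5.67057 = 238.224 kN.
I_c = (π/8 − 8/(9π))·r⁴ = 0.109757 × 1.9⁴ = 1.43036 m⁴.
Centre of pressure: y_p = y_c + I_c/(y_c·A) = 3.77639 + 1.43036/(3.77639 × 5.67057) = 3.77639 + 0.0667947 = 3.84318 m along the plane.
The resultant acts 0.806385 + 0.0667947 = 0.87318 m (along the plate) below the hinge at the top edge, so the moment about the hinge is M = F × 0.87318 = 238.224 × 0.87318 = 208.012 kN·m.

M ≈ 208.0 kN·m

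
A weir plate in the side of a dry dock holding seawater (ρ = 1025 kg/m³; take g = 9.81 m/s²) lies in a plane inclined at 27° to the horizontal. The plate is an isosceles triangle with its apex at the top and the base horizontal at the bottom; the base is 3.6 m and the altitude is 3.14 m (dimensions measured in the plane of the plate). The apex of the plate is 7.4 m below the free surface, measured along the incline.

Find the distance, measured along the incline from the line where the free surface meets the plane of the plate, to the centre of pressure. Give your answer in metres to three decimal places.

γ = ρg = 1025 × 9.81 / 1000 = 10.05525 kN/m³.
Let θ = 27° be the plate's angle to the horizontal; measure y along the incline from where the plane meets the free surface. Vertical depth h = y·sinθ with sinθ = 0.453990.
With the apex up, the centroid sits 2h/3 = 2 × 3.14/3 = 2.09333 m below the apex, so y_c = 7.4 + 2.09333 = 9.49333 m and h_c = 9.49333 × 0.453990 = 4.30988 m.
A = ½ × 3.6 × 3.14 = 5.652 m².
Resultant F = γ·h_c·A = 10.05525 × 4.30988 × 5.652 = 244.94 kN.
I_c = b·h³/36 = 3.6 × 3.14³/36 = 3.09591 m⁴.
Centre of pressure: y_p = y_c + I_c/(y_c·A) = 9.49333 + 3.09591/(9.49333 × 5.652) = 9.49333 + 0.0576989 = 9.55103 m along the plane.

y_p = 9.551 m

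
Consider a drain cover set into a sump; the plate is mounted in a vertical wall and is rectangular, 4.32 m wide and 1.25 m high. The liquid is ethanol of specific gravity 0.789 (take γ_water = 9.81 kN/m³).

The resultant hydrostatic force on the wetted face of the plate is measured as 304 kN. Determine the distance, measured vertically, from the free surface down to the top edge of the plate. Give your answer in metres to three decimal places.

γ = 0.789 × 9.81 = 7.74009 kN/m³.
A = 4.32 × 1.25 = 5.4 m².
From F = γ·h_c·A, the centroid depth is h_c = 304/(7.74009 × 5.4) = 7.27334 m.
The centroid lies 1.25/2 = 0.625 m below the top edge, so the top edge sits at h_top = 7.27334 − 0.625 = 6.64834 m below the surface.

d_top ≈ 6.648 m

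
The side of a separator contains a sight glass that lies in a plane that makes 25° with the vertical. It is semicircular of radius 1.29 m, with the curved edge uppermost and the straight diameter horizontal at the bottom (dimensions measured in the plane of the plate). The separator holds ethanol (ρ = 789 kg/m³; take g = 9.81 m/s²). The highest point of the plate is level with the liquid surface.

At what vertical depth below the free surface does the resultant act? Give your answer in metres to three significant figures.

γ = ρg = 789 × 9.81 / 1000 = 7.74009 kN/m³.
The plate makes 25° with the vertical, i.e. θ = 90° − 25° = 65° to the horizontal. Measuring y along the incline from the free-surface line, vertical depth h = y·sinθ with sinθ = 0.906308.
The centroid lies 4r/(3π) = 0.547493 m above the diameter, so r − 4r/(3π) = 1.29 − 0.547493 = 0.742507 m below the topmost point, so y_c = 0.742507 m and h_c = 0.742507 × 0.906308 = 0.67294 m.
A = πr²/2 = π × 1.29²/2 = 2.61396 m².
Resultant F = γ·h_c·A = 7.74009 × 0.67294 × 2.61396 = 13.6151 kN.
I_c = (π/8 − 8/(9π))·r⁴ = 0.109757 × 1.29⁴ = 0.303942 m⁴.
Centre of pressure: y_p = y_c + I_c/(y_c·A) = 0.742507 + 0.303942/(0.742507 × 2.61396) = 0.742507 + 0.1566 = 0.899107 m along the plane.
Vertically, h_p = y_p·sinθ = 0.899107 × 0.906308 = 0.814868 m.

h_p = 0.815 m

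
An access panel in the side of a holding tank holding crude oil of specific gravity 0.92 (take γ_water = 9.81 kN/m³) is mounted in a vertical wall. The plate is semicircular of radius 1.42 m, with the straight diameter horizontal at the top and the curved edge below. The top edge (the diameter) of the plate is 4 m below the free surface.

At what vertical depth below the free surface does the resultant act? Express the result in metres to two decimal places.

γ = 0.92 × 9.81 = 9.0252 kN/m³.
The centroid of a semicircle lies 4r/(3π) = 0.602667 m from the diameter, here below the top edge, so the centroid depth is h_c = 4 + 0.602667 = 4.60267 m.
A = πr²/2 = π × 1.42²/2 = 3.16735 m².
Resultant F = γ·h_c·A = 9.0252 × 4.60267 × 3.16735 = 131.572 kN.
I_c = (π/8 − 8/(9π))·r⁴ = 0.109757 × 1.42⁴ = 0.446258 m⁴.
Centre of pressure: y_p = y_c + I_c/(y_c·A) = 4.60267 + 0.446258/(4.60267 × 3.16735) = 4.60267 + 0.0306112 = 4.63328 m along the plane.

h_p = 4.63 m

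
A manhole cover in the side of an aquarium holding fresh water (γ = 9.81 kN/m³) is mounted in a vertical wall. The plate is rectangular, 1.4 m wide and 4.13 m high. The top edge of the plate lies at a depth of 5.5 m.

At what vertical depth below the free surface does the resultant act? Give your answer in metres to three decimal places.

h_p = 7.753 m

γ = 9.81 kN/m³.
The centroid lies 4.13/2 = 2.065 m below the top edge, so the centroid depth is h_c = 5.5 + 2.065 = 7.565 m.
A = 1.4 × 4.13 = 5.782 m².
Resultant F = γ·h_c·A = 9.81 × 7.565 × 5.782 = 429.098 kN.
I_c = b·h³/12 = 1.4 × 4.13³/12 = 8.21858 m⁴.
Centre of pressure: y_p = y_c + I_c/(y_c·A) = 7.565 + 8.21858/(7.565 × 5.782) = 7.565 + 0.187893 = 7.75289 m along the plane.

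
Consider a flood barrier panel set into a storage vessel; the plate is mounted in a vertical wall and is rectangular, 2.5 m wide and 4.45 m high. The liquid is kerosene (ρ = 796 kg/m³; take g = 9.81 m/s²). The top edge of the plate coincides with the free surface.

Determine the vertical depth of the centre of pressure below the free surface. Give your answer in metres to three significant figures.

h_p = 2.97 m

γ = ρg = 796 × 9.81 / 1000 = 7.80876 kN/m³.
The centroid lies 4.45/2 = 2.225 m below the top edge, so the centroid depth is h_c = 2.225 m.
A = 2.5 × 4.45 = 11.125 m².
Resultant F = γ·h_c·A = 7.80876 × 2.225 × 11.125 = 193.291 kN.
I_c = b·h³/12 = 2.5 × 4.45³/12 = 18.3586 m⁴.
Centre of pressure: y_p = y_c + I_c/(y_c·A) = 2.225 + 18.3586/(2.225 × 11.125) = 2.225 + 0.741668 = 2.96667 m along the plane.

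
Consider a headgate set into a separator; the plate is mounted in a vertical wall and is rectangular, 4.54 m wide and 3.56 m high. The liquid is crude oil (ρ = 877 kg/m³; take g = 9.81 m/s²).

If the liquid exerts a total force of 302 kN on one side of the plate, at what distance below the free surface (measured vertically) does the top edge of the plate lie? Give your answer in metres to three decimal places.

d_top ≈ 0.392 m

γ = ρg = 877 × 9.81 / 1000 = 8.60337 kN/m³.
A = 4.54 × 3.56 = 16.1624 m².
From F = γ·h_c·A, the centroid depth is h_c = 302/(8.60337 × 16.1624) = 2.17186 m.
The centroid lies 3.56/2 = 1.78 m below the top edge, so the top edge sits at h_top = 2.17186 − 1.78 = 0.39186 m below the surface.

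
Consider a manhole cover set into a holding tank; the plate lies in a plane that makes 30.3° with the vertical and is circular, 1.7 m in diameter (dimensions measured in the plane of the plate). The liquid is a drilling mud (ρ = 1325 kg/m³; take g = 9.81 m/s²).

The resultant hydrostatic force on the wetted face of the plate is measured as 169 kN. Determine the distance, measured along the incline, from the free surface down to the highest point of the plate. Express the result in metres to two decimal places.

y_top ≈ 5.78 m

γ = ρg = 1325 × 9.81 / 1000 = 12.99825 kN/m³.
A = π(0.85)² = 2.2698 m².
From F = γ·h_c·A, the centroid depth is h_c = 169/(12.99825 × 2.2698) = 5.72815 m.
The plate makes 30.3° with the vertical, i.e. θ = 90° − 30.3° = 59.7° to the horizontal. Measuring y along the incline from the free-surface line, vertical depth h = y·sinθ with sinθ = 0.863396.
Along the incline, y_c = h_c/sinθ = 5.72815/0.863396 = 6.63444 m.
The centroid is at the centre, 0.85 m below the top of the plate, so the highest point sits at y_top = 6.63444 − 0.85 = 5.78444 m along the incline.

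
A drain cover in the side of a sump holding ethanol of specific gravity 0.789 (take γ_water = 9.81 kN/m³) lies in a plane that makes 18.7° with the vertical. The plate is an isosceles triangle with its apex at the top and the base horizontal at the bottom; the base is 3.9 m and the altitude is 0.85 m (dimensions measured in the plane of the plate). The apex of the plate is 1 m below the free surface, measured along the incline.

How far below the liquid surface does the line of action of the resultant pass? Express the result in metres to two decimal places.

γ = 0.789 × 9.81 = 7.74009 kN/m³.
The plate makes 18.7° with the vertical, i.e. θ = 90° − 18.7° = 71.3° to the horizontal. Measuring y along the incline from the free-surface line, vertical depth h = y·sinθ with sinθ = 0.947210.
With the apex up, the centroid sits 2h/3 = 2 × 0.85/3 = 0.566667 m below the apex, so y_c = 1 + 0.566667 = 1.56667 m and h_c = 1.56667 × 0.947210 = 1.48397 m.
A = ½ × 3.9 × 0.85 = 1.6575 m².
Resultant F = γ·h_c·A = 7.74009 × 1.48397 × 1.6575 = 19.0381 kN.
I_c = b·h³/36 = 3.9 × 0.85³/36 = 0.0665302 m⁴.
Centre of pressure: y_p = y_c + I_c/(y_c·A) = 1.56667 + 0.0665302/(1.56667 × 1.6575) = 1.56667 + 0.0256205 = 1.59229 m along the plane.
Vertically, h_p = y_p·sinθ = 1.59229 × 0.947210 = 1.50823 m.

h_p = 1.51 m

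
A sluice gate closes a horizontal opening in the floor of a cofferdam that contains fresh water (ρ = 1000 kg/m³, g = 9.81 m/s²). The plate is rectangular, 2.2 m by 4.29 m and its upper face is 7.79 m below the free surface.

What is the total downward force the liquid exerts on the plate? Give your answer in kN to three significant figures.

F ≈ 721 kN

γ = ρg = 1000 × 9.81 = 9810 N/m³ = 9.81 kN/m³.
The plate is horizontal, so pressure is uniform at p = γ·h = 9.81 × 7.79 = 76.4199 kN/m².
A = 2.2 × 4.29 = 9.438 m².
F = p·A = 76.4199 × 9.438 = 721.251 kN.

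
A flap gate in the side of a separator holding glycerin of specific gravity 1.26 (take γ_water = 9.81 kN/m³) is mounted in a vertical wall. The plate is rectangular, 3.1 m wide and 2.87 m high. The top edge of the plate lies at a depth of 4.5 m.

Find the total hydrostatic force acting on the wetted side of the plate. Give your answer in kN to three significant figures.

F ≈ 653 kN

γ = 1.26 × 9.81 = 12.3606 kN/m³.
The centroid lies 2.87/2 = 1.435 m below the top edge, so the centroid depth is h_c = 4.5 + 1.435 = 5.935 m.
A = 3.1 × 2.87 = 8.897 m².
Resultant F = γ·h_c·A = 12.3606 × 5.935 × 8.897 = 652.685 kN.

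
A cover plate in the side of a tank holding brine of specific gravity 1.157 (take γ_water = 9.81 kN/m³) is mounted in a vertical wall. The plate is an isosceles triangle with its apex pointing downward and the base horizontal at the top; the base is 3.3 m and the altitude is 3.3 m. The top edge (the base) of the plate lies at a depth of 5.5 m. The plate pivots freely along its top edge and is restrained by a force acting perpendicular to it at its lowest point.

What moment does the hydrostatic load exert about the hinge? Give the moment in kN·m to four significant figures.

γ = 1.157 × 9.81 = 11.35017 kN/m³.
With the apex down, the centroid sits h/3 = 3.3/3 = 1.1 m below the base (the top edge), so the centroid depth is h_c = 5.5 + 1.1 = 6.6 m.
A = ½ × 3.3 × 3.3 = 5.445 m².
Resultant F = γ·h_c·A = 11.35017 × 6.6 × 5.445 = 407.891 kN.
I_c = b·h³/36 = 3.3 × 3.3³/36 = 3.29422 m⁴.
Centre of pressure: y_p = y_c + I_c/(y_c·A) = 6.6 + 3.29422/(6.6 × 5.445) = 6.6 + 0.0916665 = 6.69167 m along the plane.
The resultant acts 1.1 + 0.0916665 = 1.19167 m (along the plate) below the hinge at the top edge, so the moment about the hinge is M = F × 1.19167 = 407.891 × 1.19167 = 486.071 kN·m.

M ≈ 486.1 kN·m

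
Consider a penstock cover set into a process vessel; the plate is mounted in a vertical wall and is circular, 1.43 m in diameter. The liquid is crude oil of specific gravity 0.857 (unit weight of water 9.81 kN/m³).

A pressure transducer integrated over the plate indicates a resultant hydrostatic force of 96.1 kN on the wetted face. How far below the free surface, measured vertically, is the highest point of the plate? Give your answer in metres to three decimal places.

d_top ≈ 6.402 m

γ = 0.857 × 9.81 = 8.40717 kN/m³.
A = π(0.715)² = 1.60606 m².
From F = γ·h_c·A, the centroid depth is h_c = 96.1/(8.40717 × 1.60606) = 7.11724 m.
The centroid is at the centre, 0.715 m below the top of the plate, so the highest point sits at h_top = 7.11724 − 0.715 = 6.40224 m below the surface.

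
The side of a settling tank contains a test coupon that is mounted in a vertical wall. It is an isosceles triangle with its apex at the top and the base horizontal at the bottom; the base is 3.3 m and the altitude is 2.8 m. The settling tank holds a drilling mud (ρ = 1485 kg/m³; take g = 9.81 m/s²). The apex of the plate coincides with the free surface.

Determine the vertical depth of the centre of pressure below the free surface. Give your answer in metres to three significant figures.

h_p = 2.10 m

γ = ρg = 1485 × 9.81 / 1000 = 14.56785 kN/m³.
With the apex up, the centroid sits 2h/3 = 2 × 2.8/3 = 1.86667 m below the apex, so the centroid depth is h_c = 1.86667 m.
A = ½ × 3.3 × 2.8 = 4.62 m².
Resultant F = γ·h_c·A = 14.56785 × 1.86667 × 4.62 = 125.633 kN.
I_c = b·h³/36 = 3.3 × 2.8³/36 = 2.01227 m⁴.
Centre of pressure: y_p = y_c + I_c/(y_c·A) = 1.86667 + 2.01227/(1.86667 × 4.62) = 1.86667 + 0.233333 = 2.1 m along the plane.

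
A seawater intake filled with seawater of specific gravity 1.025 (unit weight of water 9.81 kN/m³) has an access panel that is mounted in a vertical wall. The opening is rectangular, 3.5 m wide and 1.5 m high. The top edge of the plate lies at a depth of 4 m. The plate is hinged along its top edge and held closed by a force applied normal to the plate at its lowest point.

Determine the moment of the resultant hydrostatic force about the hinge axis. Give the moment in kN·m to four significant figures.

γ = 1.025 × 9.81 = 10.05525 kN/m³.
The centroid lies 1.5/2 = 0.75 m below the top edge, so the centroid depth is h_c = 4 + 0.75 = 4.75 m.
A = 3.5 × 1.5 = 5.25 m².
Resultant F = γ·h_c·A = 10.05525 × 4.75 × 5.25 = 250.753 kN.
I_c = b·h³/12 = 3.5 × 1.5³/12 = 0.984375 m⁴.
Centre of pressure: y_p = y_c + I_c/(y_c·A) = 4.75 + 0.984375/(4.75 × 5.25) = 4.75 + 0.0394737 = 4.78947 m along the plane.
The resultant acts 0.75 + 0.0394737 = 0.789474 m (along the plate) below the hinge at the top edge, so the moment about the hinge is M = F × 0.789474 = 250.753 × 0.789474 = 197.963 kN·m.

M ≈ 198.0 kN·m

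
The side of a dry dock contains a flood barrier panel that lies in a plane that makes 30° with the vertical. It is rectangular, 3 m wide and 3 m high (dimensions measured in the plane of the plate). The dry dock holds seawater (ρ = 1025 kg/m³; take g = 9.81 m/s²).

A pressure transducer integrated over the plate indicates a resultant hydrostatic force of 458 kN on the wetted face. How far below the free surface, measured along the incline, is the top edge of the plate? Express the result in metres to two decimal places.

y_top ≈ 4.34 m

γ = ρg = 1025 × 9.81 / 1000 = 10.05525 kN/m³.
A = 3 × 3 = 9 m².
From F = γ·h_c·A, the centroid depth is h_c = 458/(10.05525 × 9) = 5.06093 m.
The plate makes 30° with the vertical, i.e. θ = 90° − 30° = 60° to the horizontal. Measuring y along the incline from the free-surface line, vertical depth h = y·sinθ with sinθ = 0.866025.
Along the incline, y_c = h_c/sinθ = 5.06093/0.866025 = 5.84386 m.
The centroid lies 3/2 = 1.5 m below the top edge, so the top edge sits at y_top = 5.84386 − 1.5 = 4.34386 m along the incline.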